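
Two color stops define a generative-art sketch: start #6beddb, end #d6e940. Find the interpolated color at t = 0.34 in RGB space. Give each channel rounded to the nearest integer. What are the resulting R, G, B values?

#6beddb → (107, 237, 219); #d6e940 → (214, 233, 64).
R = 107 + 0.34 × (214 − 107) = 107 + 0.34 × 107 = 143.38 → 143
G = 237 + 0.34 × (233 − 237) = 237 + 0.34 × -4 = 235.64 → 236
B = 219 + 0.34 × (64 − 219) = 219 + 0.34 × -155 = 166.3 → 166
So the blended color is (143, 236, 166), about #8feca6.

(143, 236, 166)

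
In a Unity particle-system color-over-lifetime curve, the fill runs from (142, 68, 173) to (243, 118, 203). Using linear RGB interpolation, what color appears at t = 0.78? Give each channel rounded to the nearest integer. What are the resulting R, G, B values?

(221, 107, 196)

R = 142 + 0.78 × (243 − 142) = 142 + 0.78 × 101 = 220.78 → 221
G = 68 + 0.78 × (118 − 68) = 68 + 0.78 × 50 = 107 → 107
B = 173 + 0.78 × (203 − 173) = 173 + 0.78 × 30 = 196.4 → 196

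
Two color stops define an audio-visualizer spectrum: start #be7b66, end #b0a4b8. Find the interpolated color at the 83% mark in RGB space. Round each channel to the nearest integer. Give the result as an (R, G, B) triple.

#be7b66 → (190, 123, 102); #b0a4b8 → (176, 164, 184).
83% corresponds to t = 0.83.
R = 190 + 0.83 × (176 − 190) = 190 + 0.83 × -14 = 178.38 → 178
G = 123 + 0.83 × (164 − 123) = 123 + 0.83 × 41 = 157.03 → 157
B = 102 + 0.83 × (184 − 102) = 102 + 0.83 × 82 = 170.06 → 170

(178, 157, 170)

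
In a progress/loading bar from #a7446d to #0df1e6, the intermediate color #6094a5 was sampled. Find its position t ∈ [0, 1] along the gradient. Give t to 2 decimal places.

0.46

Invert the lerp on the G channel (largest span, 173): t = (148 − 68) / (241 − 68) = 80/173 = 0.46243.
Check on R: (96 − 167)/(13 − 167) = 0.461 ✓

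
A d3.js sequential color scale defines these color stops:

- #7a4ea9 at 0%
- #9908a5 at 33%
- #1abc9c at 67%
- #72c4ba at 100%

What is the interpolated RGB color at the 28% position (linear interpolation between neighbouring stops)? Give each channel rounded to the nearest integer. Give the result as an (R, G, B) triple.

(148, 19, 166)

28% lies between the 0% and 33% stops, so the local fraction is t = (28 − 0)/(33 − 0) = 28/33 ≈ 0.8485.
#7a4ea9 → (122, 78, 169); #9908a5 → (153, 8, 165).
R = 122 + 0.8485 × (153 − 122) = 148.303 → 148
G = 78 + 0.8485 × (8 − 78) = 18.605 → 19
B = 169 + 0.8485 × (165 − 169) = 165.606 → 166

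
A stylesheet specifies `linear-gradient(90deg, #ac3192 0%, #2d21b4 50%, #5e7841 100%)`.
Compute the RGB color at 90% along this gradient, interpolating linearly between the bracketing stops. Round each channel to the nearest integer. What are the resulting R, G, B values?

(84, 103, 88)

90% lies between the 50% and 100% stops, so the local fraction is t = (90 − 50)/(100 − 50) = 40/50 ≈ 0.8.
#2d21b4 → (45, 33, 180); #5e7841 → (94, 120, 65).
R = 45 + 0.8 × (94 − 45) = 84.2 → 84
G = 33 + 0.8 × (120 − 33) = 102.6 → 103
B = 180 + 0.8 × (65 − 180) = 88 → 88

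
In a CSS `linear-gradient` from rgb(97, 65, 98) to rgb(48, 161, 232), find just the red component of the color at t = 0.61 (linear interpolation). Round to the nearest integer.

R = 97 + 0.61 × (48 − 97) = 67.11 → 67

67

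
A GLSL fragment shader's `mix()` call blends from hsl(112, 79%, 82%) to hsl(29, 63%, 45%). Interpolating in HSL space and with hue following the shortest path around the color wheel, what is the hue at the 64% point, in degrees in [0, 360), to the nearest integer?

Hue arc: Δh = 29 − 112 = -83° (|Δh| ≤ 180, already the shorter path).
H = 112 + 0.64 × (-83) = 58.88 → 59°

59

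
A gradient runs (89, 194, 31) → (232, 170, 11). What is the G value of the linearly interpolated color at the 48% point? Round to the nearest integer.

G = 194 + 0.48 × (170 − 194) = 182.48 → 182

182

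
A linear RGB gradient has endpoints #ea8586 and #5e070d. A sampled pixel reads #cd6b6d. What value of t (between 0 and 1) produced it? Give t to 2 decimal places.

0.21

Invert the lerp on the R channel (largest span, 140): t = (205 − 234) / (94 − 234) = -29/-140 = 0.20714.
Check on G: (107 − 133)/(7 − 133) = 0.2063 ✓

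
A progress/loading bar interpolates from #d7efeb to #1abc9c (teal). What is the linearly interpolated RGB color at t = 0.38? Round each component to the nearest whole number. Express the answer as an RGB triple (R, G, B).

(143, 220, 205)

#d7efeb → (215, 239, 235); #1abc9c → (26, 188, 156).
R = 215 + 0.38 × (26 − 215) = 215 + 0.38 × -189 = 143.18 → 143
G = 239 + 0.38 × (188 − 239) = 239 + 0.38 × -51 = 219.62 → 220
B = 235 + 0.38 × (156 − 235) = 235 + 0.38 × -79 = 204.98 → 205
So the blended color is (143, 220, 205), about #8fdccd.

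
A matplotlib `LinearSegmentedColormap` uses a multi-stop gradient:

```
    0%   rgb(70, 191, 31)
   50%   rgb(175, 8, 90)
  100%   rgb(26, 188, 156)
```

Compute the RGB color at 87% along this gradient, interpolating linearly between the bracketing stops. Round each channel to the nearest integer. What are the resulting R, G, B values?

87% lies between the 50% and 100% stops, so the local fraction is t = (87 − 50)/(100 − 50) = 37/50 ≈ 0.74.
R = 175 + 0.74 × (26 − 175) = 64.74 → 65
G = 8 + 0.74 × (188 − 8) = 141.2 → 141
B = 90 + 0.74 × (156 − 90) = 138.84 → 139

(65, 141, 139)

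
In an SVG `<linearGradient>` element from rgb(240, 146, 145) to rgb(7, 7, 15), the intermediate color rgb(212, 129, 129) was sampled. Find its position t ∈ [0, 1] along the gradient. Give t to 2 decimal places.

0.12

Invert the lerp on the R channel (largest span, 233): t = (212 − 240) / (7 − 240) = -28/-233 = 0.12017.
Check on G: (129 − 146)/(7 − 146) = 0.1223 ✓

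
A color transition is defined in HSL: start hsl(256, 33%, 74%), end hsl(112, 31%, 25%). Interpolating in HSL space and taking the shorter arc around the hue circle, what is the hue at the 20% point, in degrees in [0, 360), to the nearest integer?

Hue arc: Δh = 112 − 256 = -144° (|Δh| ≤ 180, already the shorter path).
H = 256 + 0.2 × (-144) = 227.2 → 227°

227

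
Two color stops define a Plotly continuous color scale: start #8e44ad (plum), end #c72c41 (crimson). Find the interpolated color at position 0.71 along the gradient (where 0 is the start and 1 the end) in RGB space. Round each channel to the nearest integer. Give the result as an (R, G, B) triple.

#8e44ad → (142, 68, 173); #c72c41 → (199, 44, 65).
R = 142 + 0.71 × (199 − 142) = 142 + 0.71 × 57 = 182.47 → 182
G = 68 + 0.71 × (44 − 68) = 68 + 0.71 × -24 = 50.96 → 51
B = 173 + 0.71 × (65 − 173) = 173 + 0.71 × -108 = 96.32 → 96

(182, 51, 96)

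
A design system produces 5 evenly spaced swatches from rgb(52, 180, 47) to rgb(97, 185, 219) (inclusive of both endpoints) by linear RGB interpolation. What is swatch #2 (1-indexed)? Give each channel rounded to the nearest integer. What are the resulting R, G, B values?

With 5 swatches and endpoints inclusive, swatch 2 sits at t = (2 − 1)/(5 − 1) = 1/4 ≈ 0.25.
R = 52 + 0.25 × (97 − 52) = 63.25 → 63
G = 180 + 0.25 × (185 − 180) = 181.25 → 181
B = 47 + 0.25 × (219 − 47) = 90 → 90

(63, 181, 90)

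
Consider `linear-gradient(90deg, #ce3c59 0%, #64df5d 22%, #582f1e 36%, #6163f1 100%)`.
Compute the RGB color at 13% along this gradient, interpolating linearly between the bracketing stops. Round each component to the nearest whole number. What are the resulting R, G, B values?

13% lies between the 0% and 22% stops, so the local fraction is t = (13 − 0)/(22 − 0) = 13/22 ≈ 0.5909.
#ce3c59 → (206, 60, 89); #64df5d → (100, 223, 93).
R = 206 + 0.5909 × (100 − 206) = 143.365 → 143
G = 60 + 0.5909 × (223 − 60) = 156.317 → 156
B = 89 + 0.5909 × (93 − 89) = 91.364 → 91

(143, 156, 91)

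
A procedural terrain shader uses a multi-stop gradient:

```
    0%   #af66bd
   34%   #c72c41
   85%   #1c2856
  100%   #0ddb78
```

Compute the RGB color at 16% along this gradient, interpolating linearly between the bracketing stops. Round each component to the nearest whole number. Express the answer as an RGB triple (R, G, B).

(186, 75, 131)

16% lies between the 0% and 34% stops, so the local fraction is t = (16 − 0)/(34 − 0) = 16/34 ≈ 0.4706.
#af66bd → (175, 102, 189); #c72c41 → (199, 44, 65).
R = 175 + 0.4706 × (199 − 175) = 186.294 → 186
G = 102 + 0.4706 × (44 − 102) = 74.705 → 75
B = 189 + 0.4706 × (65 − 189) = 130.646 → 131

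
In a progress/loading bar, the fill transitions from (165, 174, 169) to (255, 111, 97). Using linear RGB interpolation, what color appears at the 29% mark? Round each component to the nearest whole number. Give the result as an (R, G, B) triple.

29% corresponds to t = 0.29.
R = 165 + 0.29 × (255 − 165) = 165 + 0.29 × 90 = 191.1 → 191
G = 174 + 0.29 × (111 − 174) = 174 + 0.29 × -63 = 155.73 → 156
B = 169 + 0.29 × (97 − 169) = 169 + 0.29 × -72 = 148.12 → 148

(191, 156, 148)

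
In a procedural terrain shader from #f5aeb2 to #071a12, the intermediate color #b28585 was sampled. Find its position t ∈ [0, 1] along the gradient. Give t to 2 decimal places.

Invert the lerp on the R channel (largest span, 238): t = (178 − 245) / (7 − 245) = -67/-238 = 0.28151.
Check on G: (133 − 174)/(26 − 174) = 0.277 ✓

0.28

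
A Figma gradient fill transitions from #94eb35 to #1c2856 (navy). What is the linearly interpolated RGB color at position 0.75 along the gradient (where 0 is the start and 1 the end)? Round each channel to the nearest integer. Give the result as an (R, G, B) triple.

#94eb35 → (148, 235, 53); #1c2856 → (28, 40, 86).
R = 148 + 0.75 × (28 − 148) = 148 + 0.75 × -120 = 58 → 58
G = 235 + 0.75 × (40 − 235) = 235 + 0.75 × -195 = 88.75 → 89
B = 53 + 0.75 × (86 − 53) = 53 + 0.75 × 33 = 77.75 → 78
So the blended color is (58, 89, 78), about #3a594e.

(58, 89, 78)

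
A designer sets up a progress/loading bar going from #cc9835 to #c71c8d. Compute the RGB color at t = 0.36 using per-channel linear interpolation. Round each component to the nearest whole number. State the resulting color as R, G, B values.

#cc9835 → (204, 152, 53); #c71c8d → (199, 28, 141).
R = 204 + 0.36 × (199 − 204) = 204 + 0.36 × -5 = 202.2 → 202
G = 152 + 0.36 × (28 − 152) = 152 + 0.36 × -124 = 107.36 → 107
B = 53 + 0.36 × (141 − 53) = 53 + 0.36 × 88 = 84.68 → 85

(202, 107, 85)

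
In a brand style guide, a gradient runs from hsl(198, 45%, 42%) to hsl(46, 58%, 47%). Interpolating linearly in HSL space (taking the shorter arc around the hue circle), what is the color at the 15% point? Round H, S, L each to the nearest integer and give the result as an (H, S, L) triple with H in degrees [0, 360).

Hue arc: Δh = 46 − 198 = -152° (|Δh| ≤ 180, already the shorter path).
H = 198 + 0.15 × (-152) = 175.2 → 175°
S = 45 + 0.15 × (58 − 45) = 46.95 → 47%
L = 42 + 0.15 × (47 − 42) = 42.75 → 43%

(175, 47, 43)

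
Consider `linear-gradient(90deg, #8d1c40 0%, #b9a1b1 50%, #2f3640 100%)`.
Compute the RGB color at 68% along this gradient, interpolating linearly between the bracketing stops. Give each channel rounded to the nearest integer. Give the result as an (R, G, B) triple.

(135, 122, 136)

68% lies between the 50% and 100% stops, so the local fraction is t = (68 − 50)/(100 − 50) = 18/50 ≈ 0.36.
#b9a1b1 → (185, 161, 177); #2f3640 → (47, 54, 64).
R = 185 + 0.36 × (47 − 185) = 135.32 → 135
G = 161 + 0.36 × (54 − 161) = 122.48 → 122
B = 177 + 0.36 × (64 − 177) = 136.32 → 136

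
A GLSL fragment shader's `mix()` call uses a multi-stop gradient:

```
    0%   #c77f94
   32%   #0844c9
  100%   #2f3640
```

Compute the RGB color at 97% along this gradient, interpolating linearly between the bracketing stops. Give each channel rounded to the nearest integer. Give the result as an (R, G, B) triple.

(45, 55, 70)

97% lies between the 32% and 100% stops, so the local fraction is t = (97 − 32)/(100 − 32) = 65/68 ≈ 0.9559.
#0844c9 → (8, 68, 201); #2f3640 → (47, 54, 64).
R = 8 + 0.9559 × (47 − 8) = 45.28 → 45
G = 68 + 0.9559 × (54 − 68) = 54.617 → 55
B = 201 + 0.9559 × (64 − 201) = 70.042 → 70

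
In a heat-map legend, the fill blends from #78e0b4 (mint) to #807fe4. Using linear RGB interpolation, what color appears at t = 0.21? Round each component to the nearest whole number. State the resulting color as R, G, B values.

#78e0b4 → (120, 224, 180); #807fe4 → (128, 127, 228).
R = 120 + 0.21 × (128 − 120) = 120 + 0.21 × 8 = 121.68 → 122
G = 224 + 0.21 × (127 − 224) = 224 + 0.21 × -97 = 203.63 → 204
B = 180 + 0.21 × (228 − 180) = 180 + 0.21 × 48 = 190.08 → 190
So the blended color is (122, 204, 190), about #7accbe.

(122, 204, 190)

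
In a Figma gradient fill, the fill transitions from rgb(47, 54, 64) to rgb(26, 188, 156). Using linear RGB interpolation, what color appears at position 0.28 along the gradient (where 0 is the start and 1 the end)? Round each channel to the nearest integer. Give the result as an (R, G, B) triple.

R = 47 + 0.28 × (26 − 47) = 47 + 0.28 × -21 = 41.12 → 41
G = 54 + 0.28 × (188 − 54) = 54 + 0.28 × 134 = 91.52 → 92
B = 64 + 0.28 × (156 − 64) = 64 + 0.28 × 92 = 89.76 → 90
So the blended color is (41, 92, 90), about #295c5a.

(41, 92, 90)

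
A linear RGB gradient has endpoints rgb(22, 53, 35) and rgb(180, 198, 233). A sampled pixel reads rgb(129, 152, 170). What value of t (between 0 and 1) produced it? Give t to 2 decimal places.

0.68

Invert the lerp on the B channel (largest span, 198): t = (170 − 35) / (233 − 35) = 135/198 = 0.68182.
Check on R: (129 − 22)/(180 − 22) = 0.6772 ✓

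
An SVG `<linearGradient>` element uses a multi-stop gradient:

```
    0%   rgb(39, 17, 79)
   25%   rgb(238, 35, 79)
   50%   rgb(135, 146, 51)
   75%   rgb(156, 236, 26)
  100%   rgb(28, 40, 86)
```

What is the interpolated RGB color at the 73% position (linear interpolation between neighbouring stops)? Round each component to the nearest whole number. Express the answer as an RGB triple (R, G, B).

73% lies between the 50% and 75% stops, so the local fraction is t = (73 − 50)/(75 − 50) = 23/25 ≈ 0.92.
R = 135 + 0.92 × (156 − 135) = 154.32 → 154
G = 146 + 0.92 × (236 − 146) = 228.8 → 229
B = 51 + 0.92 × (26 − 51) = 28 → 28

(154, 229, 28)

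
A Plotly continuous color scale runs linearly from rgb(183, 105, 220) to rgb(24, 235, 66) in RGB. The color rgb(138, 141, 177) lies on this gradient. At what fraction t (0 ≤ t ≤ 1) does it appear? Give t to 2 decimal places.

0.28

Invert the lerp on the R channel (largest span, 159): t = (138 − 183) / (24 − 183) = -45/-159 = 0.28302.
Check on G: (141 − 105)/(235 − 105) = 0.2769 ✓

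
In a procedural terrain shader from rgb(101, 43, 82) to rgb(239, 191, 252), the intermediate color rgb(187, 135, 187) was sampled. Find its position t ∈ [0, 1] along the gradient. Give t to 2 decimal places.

0.62

Invert the lerp on the B channel (largest span, 170): t = (187 − 82) / (252 − 82) = 105/170 = 0.61765.
Check on R: (187 − 101)/(239 − 101) = 0.6232 ✓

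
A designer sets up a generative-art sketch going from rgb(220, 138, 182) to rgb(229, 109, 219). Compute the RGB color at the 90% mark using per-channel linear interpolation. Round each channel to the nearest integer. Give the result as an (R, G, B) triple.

90% corresponds to t = 0.9.
R = 220 + 0.9 × (229 − 220) = 220 + 0.9 × 9 = 228.1 → 228
G = 138 + 0.9 × (109 − 138) = 138 + 0.9 × -29 = 111.9 → 112
B = 182 + 0.9 × (219 − 182) = 182 + 0.9 × 37 = 215.3 → 215

(228, 112, 215)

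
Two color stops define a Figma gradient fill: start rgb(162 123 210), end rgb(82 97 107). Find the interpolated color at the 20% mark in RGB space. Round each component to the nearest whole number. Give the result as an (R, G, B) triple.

20% corresponds to t = 0.2.
R = 162 + 0.2 × (82 − 162) = 162 + 0.2 × -80 = 146 → 146
G = 123 + 0.2 × (97 − 123) = 123 + 0.2 × -26 = 117.8 → 118
B = 210 + 0.2 × (107 − 210) = 210 + 0.2 × -103 = 189.4 → 189
So the blended color is (146, 118, 189), about #9276bd.

(146, 118, 189)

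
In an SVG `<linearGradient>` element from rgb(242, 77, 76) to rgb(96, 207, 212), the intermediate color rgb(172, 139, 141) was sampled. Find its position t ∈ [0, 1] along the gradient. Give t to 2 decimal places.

0.48

Invert the lerp on the R channel (largest span, 146): t = (172 − 242) / (96 − 242) = -70/-146 = 0.47945.
Check on G: (139 − 77)/(207 − 77) = 0.4769 ✓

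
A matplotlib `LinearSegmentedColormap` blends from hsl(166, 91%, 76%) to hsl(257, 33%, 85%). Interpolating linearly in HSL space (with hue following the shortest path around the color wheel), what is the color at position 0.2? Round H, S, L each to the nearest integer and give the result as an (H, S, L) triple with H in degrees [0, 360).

(184, 79, 78)

Hue arc: Δh = 257 − 166 = 91° (|Δh| ≤ 180, already the shorter path).
H = 166 + 0.2 × (91) = 184.2 → 184°
S = 91 + 0.2 × (33 − 91) = 79.4 → 79%
L = 76 + 0.2 × (85 − 76) = 77.8 → 78%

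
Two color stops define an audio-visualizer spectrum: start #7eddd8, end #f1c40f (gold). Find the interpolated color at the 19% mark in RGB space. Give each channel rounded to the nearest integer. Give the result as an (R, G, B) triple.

#7eddd8 → (126, 221, 216); #f1c40f → (241, 196, 15).
19% corresponds to t = 0.19.
R = 126 + 0.19 × (241 − 126) = 126 + 0.19 × 115 = 147.85 → 148
G = 221 + 0.19 × (196 − 221) = 221 + 0.19 × -25 = 216.25 → 216
B = 216 + 0.19 × (15 − 216) = 216 + 0.19 × -201 = 177.81 → 178

(148, 216, 178)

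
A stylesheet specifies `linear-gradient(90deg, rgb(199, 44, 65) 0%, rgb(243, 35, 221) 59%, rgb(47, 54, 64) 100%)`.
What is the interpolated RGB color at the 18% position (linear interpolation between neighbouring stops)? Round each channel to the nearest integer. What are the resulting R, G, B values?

(212, 41, 113)

18% lies between the 0% and 59% stops, so the local fraction is t = (18 − 0)/(59 − 0) = 18/59 ≈ 0.3051.
R = 199 + 0.3051 × (243 − 199) = 212.424 → 212
G = 44 + 0.3051 × (35 − 44) = 41.254 → 41
B = 65 + 0.3051 × (221 − 65) = 112.596 → 113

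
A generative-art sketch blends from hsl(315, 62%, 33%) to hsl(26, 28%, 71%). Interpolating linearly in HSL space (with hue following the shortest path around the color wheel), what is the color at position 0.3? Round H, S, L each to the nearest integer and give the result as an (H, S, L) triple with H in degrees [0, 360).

Hue: 26 − 315 = -289°, but |-289| > 180 so the shorter arc goes the other way: Δh = -289 + 360 = 71°.
H = 315 + 0.3 × (71) = 336.3 → 336°
S = 62 + 0.3 × (28 − 62) = 51.8 → 52%
L = 33 + 0.3 × (71 − 33) = 44.4 → 44%

(336, 52, 44)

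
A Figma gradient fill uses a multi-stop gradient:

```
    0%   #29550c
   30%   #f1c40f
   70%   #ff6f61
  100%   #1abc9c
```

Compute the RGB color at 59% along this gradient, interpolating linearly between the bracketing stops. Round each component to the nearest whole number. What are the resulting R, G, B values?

(251, 134, 74)

59% lies between the 30% and 70% stops, so the local fraction is t = (59 − 30)/(70 − 30) = 29/40 ≈ 0.725.
#f1c40f → (241, 196, 15); #ff6f61 → (255, 111, 97).
R = 241 + 0.725 × (255 − 241) = 251.15 → 251
G = 196 + 0.725 × (111 − 196) = 134.375 → 134
B = 15 + 0.725 × (97 − 15) = 74.45 → 74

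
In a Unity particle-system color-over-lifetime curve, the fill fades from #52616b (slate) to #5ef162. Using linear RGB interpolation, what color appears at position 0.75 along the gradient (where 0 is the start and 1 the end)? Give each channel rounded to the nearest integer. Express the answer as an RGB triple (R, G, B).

#52616b → (82, 97, 107); #5ef162 → (94, 241, 98).
R = 82 + 0.75 × (94 − 82) = 82 + 0.75 × 12 = 91 → 91
G = 97 + 0.75 × (241 − 97) = 97 + 0.75 × 144 = 205 → 205
B = 107 + 0.75 × (98 − 107) = 107 + 0.75 × -9 = 100.25 → 100

(91, 205, 100)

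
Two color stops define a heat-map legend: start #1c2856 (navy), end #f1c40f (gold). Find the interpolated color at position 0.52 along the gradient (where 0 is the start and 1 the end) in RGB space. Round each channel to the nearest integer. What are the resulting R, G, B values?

(139, 121, 49)

#1c2856 → (28, 40, 86); #f1c40f → (241, 196, 15).
R = 28 + 0.52 × (241 − 28) = 28 + 0.52 × 213 = 138.76 → 139
G = 40 + 0.52 × (196 − 40) = 40 + 0.52 × 156 = 121.12 → 121
B = 86 + 0.52 × (15 − 86) = 86 + 0.52 × -71 = 49.08 → 49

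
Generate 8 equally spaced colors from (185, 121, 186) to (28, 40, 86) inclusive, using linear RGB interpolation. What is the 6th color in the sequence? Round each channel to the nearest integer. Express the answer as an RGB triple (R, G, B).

With 8 swatches and endpoints inclusive, swatch 6 sits at t = (6 − 1)/(8 − 1) = 5/7 ≈ 0.7143.
R = 185 + 0.7143 × (28 − 185) = 72.855 → 73
G = 121 + 0.7143 × (40 − 121) = 63.142 → 63
B = 186 + 0.7143 × (86 − 186) = 114.57 → 115

(73, 63, 115)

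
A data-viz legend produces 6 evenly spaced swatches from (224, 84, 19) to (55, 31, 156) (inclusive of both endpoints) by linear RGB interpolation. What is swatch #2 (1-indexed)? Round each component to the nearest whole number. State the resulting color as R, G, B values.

With 6 swatches and endpoints inclusive, swatch 2 sits at t = (2 − 1)/(6 − 1) = 1/5 ≈ 0.2.
R = 224 + 0.2 × (55 − 224) = 190.2 → 190
G = 84 + 0.2 × (31 − 84) = 73.4 → 73
B = 19 + 0.2 × (156 − 19) = 46.4 → 46

(190, 73, 46)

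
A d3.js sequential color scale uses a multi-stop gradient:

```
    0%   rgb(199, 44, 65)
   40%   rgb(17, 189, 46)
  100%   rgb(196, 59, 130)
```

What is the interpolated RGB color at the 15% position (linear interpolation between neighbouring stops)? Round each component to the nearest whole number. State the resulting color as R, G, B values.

15% lies between the 0% and 40% stops, so the local fraction is t = (15 − 0)/(40 − 0) = 15/40 ≈ 0.375.
R = 199 + 0.375 × (17 − 199) = 130.75 → 131
G = 44 + 0.375 × (189 − 44) = 98.375 → 98
B = 65 + 0.375 × (46 − 65) = 57.875 → 58

(131, 98, 58)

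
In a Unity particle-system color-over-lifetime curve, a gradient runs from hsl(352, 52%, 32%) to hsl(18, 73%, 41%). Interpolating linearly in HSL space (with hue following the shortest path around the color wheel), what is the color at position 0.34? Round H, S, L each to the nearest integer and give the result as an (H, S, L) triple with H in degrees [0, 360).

(1, 59, 35)

Hue: 18 − 352 = -334°, but |-334| > 180 so the shorter arc goes the other way: Δh = -334 + 360 = 26°.
H = 352 + 0.34 × (26) = 360.84 → 361 → 361 mod 360 = 1°
S = 52 + 0.34 × (73 − 52) = 59.14 → 59%
L = 32 + 0.34 × (41 − 32) = 35.06 → 35%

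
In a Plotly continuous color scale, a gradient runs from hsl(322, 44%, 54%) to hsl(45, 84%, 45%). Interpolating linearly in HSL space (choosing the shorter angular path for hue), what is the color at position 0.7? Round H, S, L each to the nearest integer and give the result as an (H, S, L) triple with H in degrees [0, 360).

(20, 72, 48)

Hue: 45 − 322 = -277°, but |-277| > 180 so the shorter arc goes the other way: Δh = -277 + 360 = 83°.
H = 322 + 0.7 × (83) = 380.1 → 380 → 380 mod 360 = 20°
S = 44 + 0.7 × (84 − 44) = 72 → 72%
L = 54 + 0.7 × (45 − 54) = 47.7 → 48%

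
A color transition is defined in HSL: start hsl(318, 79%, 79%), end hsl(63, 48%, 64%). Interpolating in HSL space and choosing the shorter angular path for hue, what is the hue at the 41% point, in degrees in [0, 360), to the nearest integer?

Hue: 63 − 318 = -255°, but |-255| > 180 so the shorter arc goes the other way: Δh = -255 + 360 = 105°.
H = 318 + 0.41 × (105) = 361.05 → 361 → 361 mod 360 = 1°

1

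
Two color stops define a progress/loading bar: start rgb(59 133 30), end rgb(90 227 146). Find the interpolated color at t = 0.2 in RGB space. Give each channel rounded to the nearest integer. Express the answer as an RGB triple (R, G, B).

R = 59 + 0.2 × (90 − 59) = 59 + 0.2 × 31 = 65.2 → 65
G = 133 + 0.2 × (227 − 133) = 133 + 0.2 × 94 = 151.8 → 152
B = 30 + 0.2 × (146 − 30) = 30 + 0.2 × 116 = 53.2 → 53

(65, 152, 53)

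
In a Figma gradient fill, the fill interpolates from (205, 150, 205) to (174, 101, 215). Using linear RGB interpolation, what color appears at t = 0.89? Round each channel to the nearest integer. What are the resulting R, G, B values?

R = 205 + 0.89 × (174 − 205) = 205 + 0.89 × -31 = 177.41 → 177
G = 150 + 0.89 × (101 − 150) = 150 + 0.89 × -49 = 106.39 → 106
B = 205 + 0.89 × (215 − 205) = 205 + 0.89 × 10 = 213.9 → 214

(177, 106, 214)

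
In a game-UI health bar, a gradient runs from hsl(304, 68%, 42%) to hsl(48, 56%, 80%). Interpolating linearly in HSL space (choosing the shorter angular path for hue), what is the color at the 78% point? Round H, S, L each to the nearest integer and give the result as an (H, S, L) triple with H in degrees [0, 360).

(25, 59, 72)

Hue: 48 − 304 = -256°, but |-256| > 180 so the shorter arc goes the other way: Δh = -256 + 360 = 104°.
H = 304 + 0.78 × (104) = 385.12 → 385 → 385 mod 360 = 25°
S = 68 + 0.78 × (56 − 68) = 58.64 → 59%
L = 42 + 0.78 × (80 − 42) = 71.64 → 72%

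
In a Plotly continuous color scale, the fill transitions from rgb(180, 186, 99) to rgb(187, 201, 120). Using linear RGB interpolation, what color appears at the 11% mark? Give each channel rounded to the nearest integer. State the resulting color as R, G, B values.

11% corresponds to t = 0.11.
R = 180 + 0.11 × (187 − 180) = 180 + 0.11 × 7 = 180.77 → 181
G = 186 + 0.11 × (201 − 186) = 186 + 0.11 × 15 = 187.65 → 188
B = 99 + 0.11 × (120 − 99) = 99 + 0.11 × 21 = 101.31 → 101

(181, 188, 101)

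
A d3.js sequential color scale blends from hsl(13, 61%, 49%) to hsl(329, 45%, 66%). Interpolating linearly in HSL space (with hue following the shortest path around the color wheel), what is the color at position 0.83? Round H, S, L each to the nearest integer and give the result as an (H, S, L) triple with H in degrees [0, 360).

Hue: 329 − 13 = 316°, but |316| > 180 so the shorter arc goes the other way: Δh = 316 − 360 = -44°.
H = 13 + 0.83 × (-44) = -23.52 → -24 → -24 mod 360 = 336°
S = 61 + 0.83 × (45 − 61) = 47.72 → 48%
L = 49 + 0.83 × (66 − 49) = 63.11 → 63%

(336, 48, 63)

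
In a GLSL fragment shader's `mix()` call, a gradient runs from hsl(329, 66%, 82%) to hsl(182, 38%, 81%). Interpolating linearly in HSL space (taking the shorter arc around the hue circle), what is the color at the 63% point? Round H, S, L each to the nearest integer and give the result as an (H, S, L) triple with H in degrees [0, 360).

Hue arc: Δh = 182 − 329 = -147° (|Δh| ≤ 180, already the shorter path).
H = 329 + 0.63 × (-147) = 236.39 → 236°
S = 66 + 0.63 × (38 − 66) = 48.36 → 48%
L = 82 + 0.63 × (81 − 82) = 81.37 → 81%

(236, 48, 81)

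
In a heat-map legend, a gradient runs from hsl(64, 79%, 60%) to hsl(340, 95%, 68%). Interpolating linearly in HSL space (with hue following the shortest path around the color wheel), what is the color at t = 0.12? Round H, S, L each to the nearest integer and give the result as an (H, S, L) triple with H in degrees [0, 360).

(54, 81, 61)

Hue: 340 − 64 = 276°, but |276| > 180 so the shorter arc goes the other way: Δh = 276 − 360 = -84°.
H = 64 + 0.12 × (-84) = 53.92 → 54°
S = 79 + 0.12 × (95 − 79) = 80.92 → 81%
L = 60 + 0.12 × (68 − 60) = 60.96 → 61%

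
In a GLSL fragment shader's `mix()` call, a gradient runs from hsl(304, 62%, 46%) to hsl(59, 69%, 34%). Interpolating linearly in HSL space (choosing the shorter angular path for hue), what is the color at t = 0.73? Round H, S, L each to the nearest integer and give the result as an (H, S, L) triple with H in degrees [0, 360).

(28, 67, 37)

Hue: 59 − 304 = -245°, but |-245| > 180 so the shorter arc goes the other way: Δh = -245 + 360 = 115°.
H = 304 + 0.73 × (115) = 387.95 → 388 → 388 mod 360 = 28°
S = 62 + 0.73 × (69 − 62) = 67.11 → 67%
L = 46 + 0.73 × (34 − 46) = 37.24 → 37%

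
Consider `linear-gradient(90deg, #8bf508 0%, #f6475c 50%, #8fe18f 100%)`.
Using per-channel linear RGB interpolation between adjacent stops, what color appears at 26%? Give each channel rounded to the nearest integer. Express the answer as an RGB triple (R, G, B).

26% lies between the 0% and 50% stops, so the local fraction is t = (26 − 0)/(50 − 0) = 26/50 ≈ 0.52.
#8bf508 → (139, 245, 8); #f6475c → (246, 71, 92).
R = 139 + 0.52 × (246 − 139) = 194.64 → 195
G = 245 + 0.52 × (71 − 245) = 154.52 → 155
B = 8 + 0.52 × (92 − 8) = 51.68 → 52

(195, 155, 52)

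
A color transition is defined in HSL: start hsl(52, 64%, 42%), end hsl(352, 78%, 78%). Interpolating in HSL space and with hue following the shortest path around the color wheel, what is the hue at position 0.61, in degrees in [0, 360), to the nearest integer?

Hue: 352 − 52 = 300°, but |300| > 180 so the shorter arc goes the other way: Δh = 300 − 360 = -60°.
H = 52 + 0.61 × (-60) = 15.4 → 15°

15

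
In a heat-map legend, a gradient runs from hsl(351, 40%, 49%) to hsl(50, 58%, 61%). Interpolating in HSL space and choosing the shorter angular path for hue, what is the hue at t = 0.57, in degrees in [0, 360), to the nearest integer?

25

Hue: 50 − 351 = -301°, but |-301| > 180 so the shorter arc goes the other way: Δh = -301 + 360 = 59°.
H = 351 + 0.57 × (59) = 384.63 → 385 → 385 mod 360 = 25°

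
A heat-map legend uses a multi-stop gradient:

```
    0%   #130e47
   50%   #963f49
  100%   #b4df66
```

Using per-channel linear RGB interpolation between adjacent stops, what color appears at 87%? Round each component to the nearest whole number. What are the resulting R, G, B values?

87% lies between the 50% and 100% stops, so the local fraction is t = (87 − 50)/(100 − 50) = 37/50 ≈ 0.74.
#963f49 → (150, 63, 73); #b4df66 → (180, 223, 102).
R = 150 + 0.74 × (180 − 150) = 172.2 → 172
G = 63 + 0.74 × (223 − 63) = 181.4 → 181
B = 73 + 0.74 × (102 − 73) = 94.46 → 94

(172, 181, 94)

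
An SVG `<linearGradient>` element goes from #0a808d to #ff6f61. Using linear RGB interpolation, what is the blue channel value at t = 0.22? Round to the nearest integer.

131

B₁ = 141 (from #0a808d), B₂ = 97 (from #ff6f61).
B = 141 + 0.22 × (97 − 141) = 131.32 → 131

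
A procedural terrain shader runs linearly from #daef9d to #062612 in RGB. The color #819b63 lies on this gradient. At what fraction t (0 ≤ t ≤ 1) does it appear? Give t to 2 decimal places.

Invert the lerp on the R channel (largest span, 212): t = (129 − 218) / (6 − 218) = -89/-212 = 0.41981.
Check on G: (155 − 239)/(38 − 239) = 0.4179 ✓

0.42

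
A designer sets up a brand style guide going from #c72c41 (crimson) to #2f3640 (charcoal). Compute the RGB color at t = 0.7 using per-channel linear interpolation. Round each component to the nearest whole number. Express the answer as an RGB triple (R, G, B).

(93, 51, 64)

#c72c41 → (199, 44, 65); #2f3640 → (47, 54, 64).
R = 199 + 0.7 × (47 − 199) = 199 + 0.7 × -152 = 92.6 → 93
G = 44 + 0.7 × (54 − 44) = 44 + 0.7 × 10 = 51 → 51
B = 65 + 0.7 × (64 − 65) = 65 + 0.7 × -1 = 64.3 → 64
So the blended color is (93, 51, 64), about #5d3340.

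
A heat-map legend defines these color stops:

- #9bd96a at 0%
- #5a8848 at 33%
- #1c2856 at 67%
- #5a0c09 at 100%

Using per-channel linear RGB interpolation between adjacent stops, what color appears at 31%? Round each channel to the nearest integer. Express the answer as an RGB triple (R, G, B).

31% lies between the 0% and 33% stops, so the local fraction is t = (31 − 0)/(33 − 0) = 31/33 ≈ 0.9394.
#9bd96a → (155, 217, 106); #5a8848 → (90, 136, 72).
R = 155 + 0.9394 × (90 − 155) = 93.939 → 94
G = 217 + 0.9394 × (136 − 217) = 140.909 → 141
B = 106 + 0.9394 × (72 − 106) = 74.06 → 74

(94, 141, 74)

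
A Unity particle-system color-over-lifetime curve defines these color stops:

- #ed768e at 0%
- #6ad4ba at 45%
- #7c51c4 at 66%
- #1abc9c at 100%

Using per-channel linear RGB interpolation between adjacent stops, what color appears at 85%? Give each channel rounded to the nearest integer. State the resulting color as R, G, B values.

(69, 141, 174)

85% lies between the 66% and 100% stops, so the local fraction is t = (85 − 66)/(100 − 66) = 19/34 ≈ 0.5588.
#7c51c4 → (124, 81, 196); #1abc9c → (26, 188, 156).
R = 124 + 0.5588 × (26 − 124) = 69.238 → 69
G = 81 + 0.5588 × (188 − 81) = 140.792 → 141
B = 196 + 0.5588 × (156 − 196) = 173.648 → 174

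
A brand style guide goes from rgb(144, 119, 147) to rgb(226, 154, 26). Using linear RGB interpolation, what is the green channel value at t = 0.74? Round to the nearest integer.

145

G = 119 + 0.74 × (154 − 119) = 144.9 → 145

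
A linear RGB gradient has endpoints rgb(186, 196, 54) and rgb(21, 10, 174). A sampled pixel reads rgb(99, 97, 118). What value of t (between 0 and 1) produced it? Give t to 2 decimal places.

Invert the lerp on the G channel (largest span, 186): t = (97 − 196) / (10 − 196) = -99/-186 = 0.53226.
Check on R: (99 − 186)/(21 − 186) = 0.5273 ✓

0.53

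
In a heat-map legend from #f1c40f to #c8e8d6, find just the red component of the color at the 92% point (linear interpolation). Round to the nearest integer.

R₁ = 241 (from #f1c40f), R₂ = 200 (from #c8e8d6).
R = 241 + 0.92 × (200 − 241) = 203.28 → 203

203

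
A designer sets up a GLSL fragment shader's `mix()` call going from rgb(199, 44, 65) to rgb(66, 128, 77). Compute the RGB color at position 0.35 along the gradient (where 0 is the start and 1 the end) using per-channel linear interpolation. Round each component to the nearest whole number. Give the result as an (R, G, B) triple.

(152, 73, 69)

R = 199 + 0.35 × (66 − 199) = 199 + 0.35 × -133 = 152.45 → 152
G = 44 + 0.35 × (128 − 44) = 44 + 0.35 × 84 = 73.4 → 73
B = 65 + 0.35 × (77 − 65) = 65 + 0.35 × 12 = 69.2 → 69
So the blended color is (152, 73, 69), about #984945.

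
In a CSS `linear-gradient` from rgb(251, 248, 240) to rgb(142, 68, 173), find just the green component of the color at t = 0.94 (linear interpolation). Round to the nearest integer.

G = 248 + 0.94 × (68 − 248) = 78.8 → 79

79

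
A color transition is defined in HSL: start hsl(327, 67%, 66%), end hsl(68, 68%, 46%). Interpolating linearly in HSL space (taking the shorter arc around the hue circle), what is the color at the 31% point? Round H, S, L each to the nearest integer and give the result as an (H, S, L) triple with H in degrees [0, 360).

(358, 67, 60)

Hue: 68 − 327 = -259°, but |-259| > 180 so the shorter arc goes the other way: Δh = -259 + 360 = 101°.
H = 327 + 0.31 × (101) = 358.31 → 358°
S = 67 + 0.31 × (68 − 67) = 67.31 → 67%
L = 66 + 0.31 × (46 − 66) = 59.8 → 60%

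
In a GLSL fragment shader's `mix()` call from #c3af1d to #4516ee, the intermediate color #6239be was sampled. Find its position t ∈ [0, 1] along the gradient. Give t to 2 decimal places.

0.77

Invert the lerp on the B channel (largest span, 209): t = (190 − 29) / (238 − 29) = 161/209 = 0.77033.
Check on R: (98 − 195)/(69 − 195) = 0.7698 ✓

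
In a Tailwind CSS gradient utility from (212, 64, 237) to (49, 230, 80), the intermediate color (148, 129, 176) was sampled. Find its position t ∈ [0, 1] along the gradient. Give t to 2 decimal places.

0.39

Invert the lerp on the G channel (largest span, 166): t = (129 − 64) / (230 − 64) = 65/166 = 0.39157.
Check on R: (148 − 212)/(49 − 212) = 0.3926 ✓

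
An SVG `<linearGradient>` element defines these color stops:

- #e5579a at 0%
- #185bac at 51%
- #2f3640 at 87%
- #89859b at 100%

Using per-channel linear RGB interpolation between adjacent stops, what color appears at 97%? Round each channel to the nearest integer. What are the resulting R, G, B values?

97% lies between the 87% and 100% stops, so the local fraction is t = (97 − 87)/(100 − 87) = 10/13 ≈ 0.7692.
#2f3640 → (47, 54, 64); #89859b → (137, 133, 155).
R = 47 + 0.7692 × (137 − 47) = 116.228 → 116
G = 54 + 0.7692 × (133 − 54) = 114.767 → 115
B = 64 + 0.7692 × (155 − 64) = 133.997 → 134

(116, 115, 134)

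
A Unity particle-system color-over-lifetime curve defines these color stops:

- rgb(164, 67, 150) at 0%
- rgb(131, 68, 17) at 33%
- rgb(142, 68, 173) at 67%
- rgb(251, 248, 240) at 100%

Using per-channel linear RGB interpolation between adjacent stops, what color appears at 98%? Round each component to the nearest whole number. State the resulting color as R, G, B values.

98% lies between the 67% and 100% stops, so the local fraction is t = (98 − 67)/(100 − 67) = 31/33 ≈ 0.9394.
R = 142 + 0.9394 × (251 − 142) = 244.395 → 244
G = 68 + 0.9394 × (248 − 68) = 237.092 → 237
B = 173 + 0.9394 × (240 − 173) = 235.94 → 236

(244, 237, 236)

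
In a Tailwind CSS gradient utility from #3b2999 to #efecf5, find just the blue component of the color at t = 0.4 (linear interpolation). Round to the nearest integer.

190

B₁ = 153 (from #3b2999), B₂ = 245 (from #efecf5).
B = 153 + 0.4 × (245 − 153) = 189.8 → 190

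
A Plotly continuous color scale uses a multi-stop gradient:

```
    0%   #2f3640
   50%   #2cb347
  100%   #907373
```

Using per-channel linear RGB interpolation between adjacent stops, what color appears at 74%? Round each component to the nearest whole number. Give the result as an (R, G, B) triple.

74% lies between the 50% and 100% stops, so the local fraction is t = (74 − 50)/(100 − 50) = 24/50 ≈ 0.48.
#2cb347 → (44, 179, 71); #907373 → (144, 115, 115).
R = 44 + 0.48 × (144 − 44) = 92 → 92
G = 179 + 0.48 × (115 − 179) = 148.28 → 148
B = 71 + 0.48 × (115 − 71) = 92.12 → 92

(92, 148, 92)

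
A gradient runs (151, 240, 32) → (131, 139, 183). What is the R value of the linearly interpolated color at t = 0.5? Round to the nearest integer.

141

R = 151 + 0.5 × (131 − 151) = 141 → 141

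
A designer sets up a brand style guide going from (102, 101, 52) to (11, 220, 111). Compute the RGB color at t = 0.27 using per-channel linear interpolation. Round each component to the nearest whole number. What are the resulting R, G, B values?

(77, 133, 68)

R = 102 + 0.27 × (11 − 102) = 102 + 0.27 × -91 = 77.43 → 77
G = 101 + 0.27 × (220 − 101) = 101 + 0.27 × 119 = 133.13 → 133
B = 52 + 0.27 × (111 − 52) = 52 + 0.27 × 59 = 67.93 → 68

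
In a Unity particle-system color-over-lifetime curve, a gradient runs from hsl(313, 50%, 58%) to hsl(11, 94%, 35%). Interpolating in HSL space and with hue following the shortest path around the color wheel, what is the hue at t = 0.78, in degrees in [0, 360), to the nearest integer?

358

Hue: 11 − 313 = -302°, but |-302| > 180 so the shorter arc goes the other way: Δh = -302 + 360 = 58°.
H = 313 + 0.78 × (58) = 358.24 → 358°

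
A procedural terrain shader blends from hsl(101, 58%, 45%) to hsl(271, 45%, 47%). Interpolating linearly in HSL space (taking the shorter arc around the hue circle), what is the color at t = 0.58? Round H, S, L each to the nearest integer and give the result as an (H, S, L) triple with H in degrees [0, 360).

Hue arc: Δh = 271 − 101 = 170° (|Δh| ≤ 180, already the shorter path).
H = 101 + 0.58 × (170) = 199.6 → 200°
S = 58 + 0.58 × (45 − 58) = 50.46 → 50%
L = 45 + 0.58 × (47 − 45) = 46.16 → 46%

(200, 50, 46)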